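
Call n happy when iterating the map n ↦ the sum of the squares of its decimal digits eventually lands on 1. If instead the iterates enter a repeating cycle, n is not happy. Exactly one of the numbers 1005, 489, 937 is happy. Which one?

1005: 1005 → 26 → 40 → 16 → 37 → 58 → 89 → 145 → 42 → 20 → 4 → 16  — repeats 16 (not happy)
489: 489 → 161 → 38 → 73 → 58 → 89 → 145 → 42 → 20 → 4 → 16 → 37 → 58  — repeats 58 (not happy)
937: 937 → 139 → 91 → 82 → 68 → 100 → 1  — reaches 1 (happy)

937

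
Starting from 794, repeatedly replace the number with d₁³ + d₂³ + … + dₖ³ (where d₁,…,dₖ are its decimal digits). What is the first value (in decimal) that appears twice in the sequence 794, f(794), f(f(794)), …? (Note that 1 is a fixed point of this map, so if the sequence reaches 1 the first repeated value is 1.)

794 → 7³ + 9³ + 4³ = 343 + 729 + 64 = 1136
1136 → 1³ + 1³ + 3³ + 6³ = 1 + 1 + 27 + 216 = 245
245 → 2³ + 4³ + 5³ = 8 + 64 + 125 = 197
197 → 1³ + 9³ + 7³ = 1 + 729 + 343 = 1073
1073 → 1³ + 0³ + 7³ + 3³ = 1 + 0 + 343 + 27 = 371
371 → 3³ + 7³ + 1³ = 27 + 343 + 1 = 371  — 371 already appeared earlier.

371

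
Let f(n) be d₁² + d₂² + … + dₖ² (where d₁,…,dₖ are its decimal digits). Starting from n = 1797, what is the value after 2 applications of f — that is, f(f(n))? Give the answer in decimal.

65

1797 → 1² + 7² + 9² + 7² = 1 + 49 + 81 + 49 = 180
180 → 1² + 8² + 0² = 1 + 64 + 0 = 65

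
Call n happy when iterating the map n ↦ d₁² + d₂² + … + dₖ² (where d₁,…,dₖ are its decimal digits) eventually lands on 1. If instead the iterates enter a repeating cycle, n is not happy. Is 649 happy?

649 → 6² + 4² + 9² = 36 + 16 + 81 = 133
133 → 1² + 3² + 3² = 1 + 9 + 9 = 19
19 → 1² + 9² = 1 + 81 = 82
82 → 8² + 2² = 64 + 4 = 68
68 → 6² + 8² = 36 + 64 = 100
100 → 1² + 0² + 0² = 1 + 0 + 0 = 1  — reached 1.

happy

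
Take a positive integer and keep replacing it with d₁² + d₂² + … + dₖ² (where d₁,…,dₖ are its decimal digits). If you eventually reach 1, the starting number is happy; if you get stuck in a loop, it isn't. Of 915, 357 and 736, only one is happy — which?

736

915: 915 → 107 → 50 → 25 → 29 → 85 → 89 → 145 → 42 → 20 → 4 → 16 → 37 → 58 → 89  — repeats 89 (not happy)
357: 357 → 83 → 73 → 58 → 89 → 145 → 42 → 20 → 4 → 16 → 37 → 58  — repeats 58 (not happy)
736: 736 → 94 → 97 → 130 → 10 → 1  — reaches 1 (happy)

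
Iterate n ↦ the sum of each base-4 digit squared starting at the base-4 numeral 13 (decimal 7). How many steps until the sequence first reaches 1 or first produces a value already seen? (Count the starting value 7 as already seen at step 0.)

7 = (1,3)_4 → 10
10 = (2,2)_4 → 8
8 = (2,0)_4 → 4
4 = (1,0)_4 → 1  — reached 1.
That took 4 steps.

4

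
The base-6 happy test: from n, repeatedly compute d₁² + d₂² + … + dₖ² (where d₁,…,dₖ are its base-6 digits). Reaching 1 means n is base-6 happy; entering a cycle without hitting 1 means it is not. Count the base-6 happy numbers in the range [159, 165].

1

159: 159 → 29 → 41 → 26 → 20 → 13 → 5 → 25 → 17 → 29  — not base-6 happy
160: 160 → 36 → 1  — base-6 happy
161: 161 → 45 → 11 → 26 → 20 → 13 → 5 → 25 → 17 → 29 → 41 → 26  — not base-6 happy
162: 162 → 25 → 17 → 29 → 41 → 26 → 20 → 13 → 5 → 25  — not base-6 happy
163: 163 → 26 → 20 → 13 → 5 → 25 → 17 → 29 → 41 → 26  — not base-6 happy
164: 164 → 29 → 41 → 26 → 20 → 13 → 5 → 25 → 17 → 29  — not base-6 happy
165: 165 → 34 → 41 → 26 → 20 → 13 → 5 → 25 → 17 → 29 → 41  — not base-6 happy
base-6 happy: 160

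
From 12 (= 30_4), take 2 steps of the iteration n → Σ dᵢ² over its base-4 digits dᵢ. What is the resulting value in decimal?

5

12 = (3,0)_4 → 3² + 0² = 9
9 = (2,1)_4 → 2² + 1² = 5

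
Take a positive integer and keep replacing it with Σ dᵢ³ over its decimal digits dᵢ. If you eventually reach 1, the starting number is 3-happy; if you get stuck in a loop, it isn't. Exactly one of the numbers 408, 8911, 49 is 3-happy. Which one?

408: 408 → 576 → 684 → 792 → 1080 → 513 → 153 → 153  — repeats 153 (not 3-happy)
8911: 8911 → 1243 → 100 → 1  — reaches 1 (3-happy)
49: 49 → 793 → 1099 → 1459 → 919 → 1459  — repeats 1459 (not 3-happy)

8911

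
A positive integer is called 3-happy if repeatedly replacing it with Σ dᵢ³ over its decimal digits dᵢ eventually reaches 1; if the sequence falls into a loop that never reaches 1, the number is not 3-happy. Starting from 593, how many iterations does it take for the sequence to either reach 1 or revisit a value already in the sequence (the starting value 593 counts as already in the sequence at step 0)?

8

593 → 881
881 → 1025
1025 → 134
134 → 92
92 → 737
737 → 713
713 → 371
371 → 371  — 371 repeats.
That took 8 steps.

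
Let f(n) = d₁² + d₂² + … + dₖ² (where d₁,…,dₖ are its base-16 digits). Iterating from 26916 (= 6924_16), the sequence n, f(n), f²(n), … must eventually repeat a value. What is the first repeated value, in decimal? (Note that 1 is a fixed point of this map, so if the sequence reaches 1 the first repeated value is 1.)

26916 = (6,9,2,4)_16 → 6² + 9² + 2² + 4² = 137
137 = (8,9)_16 → 8² + 9² = 145
145 = (9,1)_16 → 9² + 1² = 82
82 = (5,2)_16 → 5² + 2² = 29
29 = (1,13)_16 → 1² + 13² = 170
170 = (10,10)_16 → 10² + 10² = 200
200 = (12,8)_16 → 12² + 8² = 208
208 = (13,0)_16 → 13² + 0² = 169
169 = (10,9)_16 → 10² + 9² = 181
181 = (11,5)_16 → 11² + 5² = 146
146 = (9,2)_16 → 9² + 2² = 85
85 = (5,5)_16 → 5² + 5² = 50
50 = (3,2)_16 → 3² + 2² = 13
13 = (13)_16 → 13² = 169  — 169 already appeared earlier.

169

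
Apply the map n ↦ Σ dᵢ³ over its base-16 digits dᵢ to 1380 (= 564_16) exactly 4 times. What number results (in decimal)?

6120

1380 = (5,6,4)_16 → 405
405 = (1,9,5)_16 → 855
855 = (3,5,7)_16 → 495
495 = (1,14,15)_16 → 6120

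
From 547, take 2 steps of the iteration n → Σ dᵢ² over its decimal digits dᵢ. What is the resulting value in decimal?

81

547 → 90
90 → 81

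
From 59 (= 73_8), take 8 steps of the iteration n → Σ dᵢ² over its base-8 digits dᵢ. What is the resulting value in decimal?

16

59 = (7,3)_8 → 7² + 3² = 49 + 9 = 58
58 = (7,2)_8 → 7² + 2² = 49 + 4 = 53
53 = (6,5)_8 → 6² + 5² = 36 + 25 = 61
61 = (7,5)_8 → 7² + 5² = 49 + 25 = 74
74 = (1,1,2)_8 → 1² + 1² + 2² = 1 + 1 + 4 = 6
6 = (6)_8 → 6² = 36
36 = (4,4)_8 → 4² + 4² = 16 + 16 = 32
32 = (4,0)_8 → 4² + 0² = 16 + 0 = 16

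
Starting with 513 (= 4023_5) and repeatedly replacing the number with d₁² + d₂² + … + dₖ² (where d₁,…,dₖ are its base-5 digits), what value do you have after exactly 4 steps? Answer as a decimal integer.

13

513 = (4,0,2,3)_5 → 29
29 = (1,0,4)_5 → 17
17 = (3,2)_5 → 13
13 = (2,3)_5 → 13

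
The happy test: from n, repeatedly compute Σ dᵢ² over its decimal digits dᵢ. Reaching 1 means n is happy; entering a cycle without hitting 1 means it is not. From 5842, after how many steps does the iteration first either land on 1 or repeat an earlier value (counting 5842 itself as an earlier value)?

5

5842 → 5² + 8² + 4² + 2² = 109
109 → 1² + 0² + 9² = 82
82 → 8² + 2² = 68
68 → 6² + 8² = 100
100 → 1² + 0² + 0² = 1  — reached 1.
That took 5 steps.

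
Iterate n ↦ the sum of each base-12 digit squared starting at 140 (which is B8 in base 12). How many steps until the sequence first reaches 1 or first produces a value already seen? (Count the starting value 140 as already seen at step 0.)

4

140 = (11,8)_12 → 11² + 8² = 185
185 = (1,3,5)_12 → 1² + 3² + 5² = 35
35 = (2,11)_12 → 2² + 11² = 125
125 = (10,5)_12 → 10² + 5² = 125  — 125 repeats.
That took 4 steps.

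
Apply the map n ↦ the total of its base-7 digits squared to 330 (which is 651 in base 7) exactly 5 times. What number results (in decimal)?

330 = (6,5,1)_7 → 6² + 5² + 1² = 62
62 = (1,1,6)_7 → 1² + 1² + 6² = 38
38 = (5,3)_7 → 5² + 3² = 34
34 = (4,6)_7 → 4² + 6² = 52
52 = (1,0,3)_7 → 1² + 0² + 3² = 10

10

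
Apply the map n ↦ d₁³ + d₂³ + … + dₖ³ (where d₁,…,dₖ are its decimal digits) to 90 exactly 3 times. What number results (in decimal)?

90 → 9³ + 0³ = 729 + 0 = 729
729 → 7³ + 2³ + 9³ = 343 + 8 + 729 = 1080
1080 → 1³ + 0³ + 8³ + 0³ = 1 + 0 + 512 + 0 = 513

513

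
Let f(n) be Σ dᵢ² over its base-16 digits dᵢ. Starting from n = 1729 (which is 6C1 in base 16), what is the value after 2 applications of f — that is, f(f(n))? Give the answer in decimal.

1729 = (6,12,1)_16 → 6² + 12² + 1² = 181
181 = (11,5)_16 → 11² + 5² = 146

146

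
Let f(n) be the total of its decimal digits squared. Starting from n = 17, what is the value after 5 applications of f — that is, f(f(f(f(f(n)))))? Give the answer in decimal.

17 → 1² + 7² = 1 + 49 = 50
50 → 5² + 0² = 25 + 0 = 25
25 → 2² + 5² = 4 + 25 = 29
29 → 2² + 9² = 4 + 81 = 85
85 → 8² + 5² = 64 + 25 = 89

89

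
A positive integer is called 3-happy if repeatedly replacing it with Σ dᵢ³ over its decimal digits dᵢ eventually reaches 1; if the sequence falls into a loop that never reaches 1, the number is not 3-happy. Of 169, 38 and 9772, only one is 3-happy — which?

9772

169: 169 → 946 → 1009 → 730 → 370 → 370  — repeats 370 (not 3-happy)
38: 38 → 539 → 881 → 1025 → 134 → 92 → 737 → 713 → 371 → 371  — repeats 371 (not 3-happy)
9772: 9772 → 1423 → 100 → 1  — reaches 1 (3-happy)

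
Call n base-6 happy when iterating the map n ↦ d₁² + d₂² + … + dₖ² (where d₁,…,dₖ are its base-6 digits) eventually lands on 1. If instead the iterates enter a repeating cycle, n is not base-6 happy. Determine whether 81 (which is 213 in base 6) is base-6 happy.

not base-6 happy

81 = (2,1,3)_6 → 2² + 1² + 3² = 14
14 = (2,2)_6 → 2² + 2² = 8
8 = (1,2)_6 → 1² + 2² = 5
5 = (5)_6 → 5² = 25
25 = (4,1)_6 → 4² + 1² = 17
17 = (2,5)_6 → 2² + 5² = 29
29 = (4,5)_6 → 4² + 5² = 41
41 = (1,0,5)_6 → 1² + 0² + 5² = 26
26 = (4,2)_6 → 4² + 2² = 20
20 = (3,2)_6 → 3² + 2² = 13
13 = (2,1)_6 → 2² + 1² = 5  — 5 already seen; the sequence cycles without reaching 1.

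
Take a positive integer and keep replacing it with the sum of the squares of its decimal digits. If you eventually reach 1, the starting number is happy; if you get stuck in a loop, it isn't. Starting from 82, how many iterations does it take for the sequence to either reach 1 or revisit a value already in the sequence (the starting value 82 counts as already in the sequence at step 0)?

3

82 → 68
68 → 100
100 → 1  — reached 1.
That took 3 steps.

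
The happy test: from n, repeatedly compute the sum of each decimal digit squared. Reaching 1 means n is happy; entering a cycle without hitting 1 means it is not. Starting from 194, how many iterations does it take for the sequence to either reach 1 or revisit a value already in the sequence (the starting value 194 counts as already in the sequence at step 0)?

10

194 → 98
98 → 145
145 → 42
42 → 20
20 → 4
4 → 16
16 → 37
37 → 58
58 → 89
89 → 145  — 145 repeats.
That took 10 steps.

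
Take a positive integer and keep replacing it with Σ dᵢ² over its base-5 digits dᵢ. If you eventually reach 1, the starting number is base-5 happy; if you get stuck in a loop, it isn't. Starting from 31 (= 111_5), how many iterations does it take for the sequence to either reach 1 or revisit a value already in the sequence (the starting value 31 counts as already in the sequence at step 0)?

31 = (1,1,1)_5 → 1² + 1² + 1² = 1 + 1 + 1 = 3
3 = (3)_5 → 3² = 9
9 = (1,4)_5 → 1² + 4² = 1 + 16 = 17
17 = (3,2)_5 → 3² + 2² = 9 + 4 = 13
13 = (2,3)_5 → 2² + 3² = 4 + 9 = 13  — 13 repeats.
That took 5 steps.

5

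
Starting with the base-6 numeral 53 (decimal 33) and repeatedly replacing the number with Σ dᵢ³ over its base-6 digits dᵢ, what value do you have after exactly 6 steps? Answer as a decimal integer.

33 = (5,3)_6 → 5³ + 3³ = 152
152 = (4,1,2)_6 → 4³ + 1³ + 2³ = 73
73 = (2,0,1)_6 → 2³ + 0³ + 1³ = 9
9 = (1,3)_6 → 1³ + 3³ = 28
28 = (4,4)_6 → 4³ + 4³ = 128
128 = (3,3,2)_6 → 3³ + 3³ + 2³ = 62

62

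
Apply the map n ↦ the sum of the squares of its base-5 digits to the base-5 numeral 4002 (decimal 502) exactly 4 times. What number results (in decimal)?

502 = (4,0,0,2)_5 → 20
20 = (4,0)_5 → 16
16 = (3,1)_5 → 10
10 = (2,0)_5 → 4

4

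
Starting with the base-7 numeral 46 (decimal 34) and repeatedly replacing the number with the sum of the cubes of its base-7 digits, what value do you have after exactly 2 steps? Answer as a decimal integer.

250

34 = (4,6)_7 → 4³ + 6³ = 280
280 = (5,5,0)_7 → 5³ + 5³ + 0³ = 250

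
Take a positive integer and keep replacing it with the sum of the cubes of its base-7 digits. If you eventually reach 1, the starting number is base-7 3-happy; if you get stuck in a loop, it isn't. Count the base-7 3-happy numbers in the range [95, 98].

95: 95 → 281 → 251 → 341 → 557 → 137 → 197 → 65 → 17 → 35 → 125 → 251  (repeats 251)
96: 96 → 342 → 648 → 282 → 258 → 342  (repeats 342)
97: 97 → 433 → 343 → 1  (reaches 1)
98: 98 → 8 → 2 → 8  (repeats 8)
base-7 3-happy: 97

1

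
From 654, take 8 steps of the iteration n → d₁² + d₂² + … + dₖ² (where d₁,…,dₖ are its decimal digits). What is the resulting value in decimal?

654 → 77
77 → 98
98 → 145
145 → 42
42 → 20
20 → 4
4 → 16
16 → 37

37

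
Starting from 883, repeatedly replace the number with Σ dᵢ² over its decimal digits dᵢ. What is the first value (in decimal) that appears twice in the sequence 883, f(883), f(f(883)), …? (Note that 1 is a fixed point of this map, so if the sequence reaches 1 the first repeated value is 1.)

37

883 → 8² + 8² + 3² = 64 + 64 + 9 = 137
137 → 1² + 3² + 7² = 1 + 9 + 49 = 59
59 → 5² + 9² = 25 + 81 = 106
106 → 1² + 0² + 6² = 1 + 0 + 36 = 37
37 → 3² + 7² = 9 + 49 = 58
58 → 5² + 8² = 25 + 64 = 89
89 → 8² + 9² = 64 + 81 = 145
145 → 1² + 4² + 5² = 1 + 16 + 25 = 42
42 → 4² + 2² = 16 + 4 = 20
20 → 2² + 0² = 4 + 0 = 4
4 → 4² = 16
16 → 1² + 6² = 1 + 36 = 37  — 37 already appeared earlier.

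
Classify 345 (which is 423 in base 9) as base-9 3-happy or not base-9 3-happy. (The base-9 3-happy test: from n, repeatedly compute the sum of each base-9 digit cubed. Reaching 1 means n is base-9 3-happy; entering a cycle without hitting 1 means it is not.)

345 = (4,2,3)_9 → 99
99 = (1,2,0)_9 → 9
9 = (1,0)_9 → 1  — reached 1.

base-9 3-happy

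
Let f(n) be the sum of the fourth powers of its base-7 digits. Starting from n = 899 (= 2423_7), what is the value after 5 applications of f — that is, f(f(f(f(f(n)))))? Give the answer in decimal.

899 = (2,4,2,3)_7 → 2⁴ + 4⁴ + 2⁴ + 3⁴ = 369
369 = (1,0,3,5)_7 → 1⁴ + 0⁴ + 3⁴ + 5⁴ = 707
707 = (2,0,3,0)_7 → 2⁴ + 0⁴ + 3⁴ + 0⁴ = 97
97 = (1,6,6)_7 → 1⁴ + 6⁴ + 6⁴ = 2593
2593 = (1,0,3,6,3)_7 → 1⁴ + 0⁴ + 3⁴ + 6⁴ + 3⁴ = 1459

1459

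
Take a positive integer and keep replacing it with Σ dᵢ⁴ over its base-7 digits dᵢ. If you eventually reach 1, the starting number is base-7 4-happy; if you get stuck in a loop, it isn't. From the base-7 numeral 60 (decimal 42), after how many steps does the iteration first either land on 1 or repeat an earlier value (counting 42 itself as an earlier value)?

8

42 = (6,0)_7 → 1296
1296 = (3,5,3,1)_7 → 788
788 = (2,2,0,4)_7 → 288
288 = (5,6,1)_7 → 1922
1922 = (5,4,1,4)_7 → 1138
1138 = (3,2,1,4)_7 → 354
354 = (1,0,1,4)_7 → 258
258 = (5,1,6)_7 → 1922  — 1922 repeats.
That took 8 steps.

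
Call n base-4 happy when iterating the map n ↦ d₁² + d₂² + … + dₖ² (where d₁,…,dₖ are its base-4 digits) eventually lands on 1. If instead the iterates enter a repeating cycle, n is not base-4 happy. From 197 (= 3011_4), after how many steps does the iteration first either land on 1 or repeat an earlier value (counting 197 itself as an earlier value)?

6

197 = (3,0,1,1)_4 → 3² + 0² + 1² + 1² = 9 + 0 + 1 + 1 = 11
11 = (2,3)_4 → 2² + 3² = 4 + 9 = 13
13 = (3,1)_4 → 3² + 1² = 9 + 1 = 10
10 = (2,2)_4 → 2² + 2² = 4 + 4 = 8
8 = (2,0)_4 → 2² + 0² = 4 + 0 = 4
4 = (1,0)_4 → 1² + 0² = 1 + 0 = 1  — reached 1.
That took 6 steps.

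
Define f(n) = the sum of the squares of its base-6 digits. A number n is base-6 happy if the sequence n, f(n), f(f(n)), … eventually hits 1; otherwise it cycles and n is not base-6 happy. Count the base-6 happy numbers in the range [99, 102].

99: 99 → 29 → 41 → 26 → 20 → 13 → 5 → 25 → 17 → 29  (repeats 29)
100: 100 → 36 → 1  (reaches 1)
101: 101 → 45 → 11 → 26 → 20 → 13 → 5 → 25 → 17 → 29 → 41 → 26  (repeats 26)
102: 102 → 29 → 41 → 26 → 20 → 13 → 5 → 25 → 17 → 29  (repeats 29)
base-6 happy: 100

1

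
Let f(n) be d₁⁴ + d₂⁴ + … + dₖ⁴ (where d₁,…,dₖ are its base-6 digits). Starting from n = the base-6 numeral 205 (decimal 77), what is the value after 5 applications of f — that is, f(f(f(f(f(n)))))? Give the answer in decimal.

77 = (2,0,5)_6 → 2⁴ + 0⁴ + 5⁴ = 16 + 0 + 625 = 641
641 = (2,5,4,5)_6 → 2⁴ + 5⁴ + 4⁴ + 5⁴ = 16 + 625 + 256 + 625 = 1522
1522 = (1,1,0,1,4)_6 → 1⁴ + 1⁴ + 0⁴ + 1⁴ + 4⁴ = 1 + 1 + 0 + 1 + 256 = 259
259 = (1,1,1,1)_6 → 1⁴ + 1⁴ + 1⁴ + 1⁴ = 1 + 1 + 1 + 1 = 4
4 = (4)_6 → 4⁴ = 256

256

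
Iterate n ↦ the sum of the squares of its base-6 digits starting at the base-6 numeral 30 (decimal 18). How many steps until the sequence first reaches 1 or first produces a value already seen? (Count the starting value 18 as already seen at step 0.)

11

18 = (3,0)_6 → 3² + 0² = 9 + 0 = 9
9 = (1,3)_6 → 1² + 3² = 1 + 9 = 10
10 = (1,4)_6 → 1² + 4² = 1 + 16 = 17
17 = (2,5)_6 → 2² + 5² = 4 + 25 = 29
29 = (4,5)_6 → 4² + 5² = 16 + 25 = 41
41 = (1,0,5)_6 → 1² + 0² + 5² = 1 + 0 + 25 = 26
26 = (4,2)_6 → 4² + 2² = 16 + 4 = 20
20 = (3,2)_6 → 3² + 2² = 9 + 4 = 13
13 = (2,1)_6 → 2² + 1² = 4 + 1 = 5
5 = (5)_6 → 5² = 25
25 = (4,1)_6 → 4² + 1² = 16 + 1 = 17  — 17 repeats.
That took 11 steps.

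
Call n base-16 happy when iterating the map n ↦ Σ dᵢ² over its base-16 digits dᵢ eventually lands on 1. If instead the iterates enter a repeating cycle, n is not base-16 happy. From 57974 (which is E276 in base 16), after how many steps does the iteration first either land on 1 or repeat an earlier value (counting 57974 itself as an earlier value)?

57974 = (14,2,7,6)_16 → 14² + 2² + 7² + 6² = 196 + 4 + 49 + 36 = 285
285 = (1,1,13)_16 → 1² + 1² + 13² = 1 + 1 + 169 = 171
171 = (10,11)_16 → 10² + 11² = 100 + 121 = 221
221 = (13,13)_16 → 13² + 13² = 169 + 169 = 338
338 = (1,5,2)_16 → 1² + 5² + 2² = 1 + 25 + 4 = 30
30 = (1,14)_16 → 1² + 14² = 1 + 196 = 197
197 = (12,5)_16 → 12² + 5² = 144 + 25 = 169
169 = (10,9)_16 → 10² + 9² = 100 + 81 = 181
181 = (11,5)_16 → 11² + 5² = 121 + 25 = 146
146 = (9,2)_16 → 9² + 2² = 81 + 4 = 85
85 = (5,5)_16 → 5² + 5² = 25 + 25 = 50
50 = (3,2)_16 → 3² + 2² = 9 + 4 = 13
13 = (13)_16 → 13² = 169  — 169 repeats.
That took 13 steps.

13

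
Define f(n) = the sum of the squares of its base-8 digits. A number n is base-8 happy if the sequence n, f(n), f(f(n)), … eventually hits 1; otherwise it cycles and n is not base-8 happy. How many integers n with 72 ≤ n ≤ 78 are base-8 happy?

72: 72 → 2 → 4 → 16 → 4  — not base-8 happy
73: 73 → 3 → 9 → 2 → 4 → 16 → 4  — not base-8 happy
74: 74 → 6 → 36 → 32 → 16 → 4 → 16  — not base-8 happy
75: 75 → 11 → 10 → 5 → 25 → 10  — not base-8 happy
76: 76 → 18 → 8 → 1  — base-8 happy
77: 77 → 27 → 18 → 8 → 1  — base-8 happy
78: 78 → 38 → 52 → 52  — not base-8 happy
base-8 happy: 76, 77

2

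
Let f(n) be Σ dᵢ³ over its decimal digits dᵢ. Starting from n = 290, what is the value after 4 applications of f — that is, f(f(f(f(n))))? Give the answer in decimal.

371

290 → 737
737 → 713
713 → 371
371 → 371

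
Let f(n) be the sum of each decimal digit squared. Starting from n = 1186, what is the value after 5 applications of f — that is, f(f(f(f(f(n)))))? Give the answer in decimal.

85

1186 → 102
102 → 5
5 → 25
25 → 29
29 → 85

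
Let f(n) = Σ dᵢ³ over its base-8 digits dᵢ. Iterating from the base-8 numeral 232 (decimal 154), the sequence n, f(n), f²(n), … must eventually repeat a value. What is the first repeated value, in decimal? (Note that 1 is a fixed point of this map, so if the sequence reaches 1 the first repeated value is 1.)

559

154 = (2,3,2)_8 → 43
43 = (5,3)_8 → 152
152 = (2,3,0)_8 → 35
35 = (4,3)_8 → 91
91 = (1,3,3)_8 → 55
55 = (6,7)_8 → 559
559 = (1,0,5,7)_8 → 469
469 = (7,2,5)_8 → 476
476 = (7,3,4)_8 → 434
434 = (6,6,2)_8 → 440
440 = (6,7,0)_8 → 559  — 559 already appeared earlier.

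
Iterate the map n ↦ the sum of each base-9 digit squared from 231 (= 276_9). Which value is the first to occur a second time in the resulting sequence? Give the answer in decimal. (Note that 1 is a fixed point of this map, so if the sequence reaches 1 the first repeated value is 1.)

231 = (2,7,6)_9 → 2² + 7² + 6² = 89
89 = (1,0,8)_9 → 1² + 0² + 8² = 65
65 = (7,2)_9 → 7² + 2² = 53
53 = (5,8)_9 → 5² + 8² = 89  — 89 already appeared earlier.

89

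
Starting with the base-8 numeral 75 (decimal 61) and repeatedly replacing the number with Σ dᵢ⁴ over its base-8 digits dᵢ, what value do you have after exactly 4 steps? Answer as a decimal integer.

1394

61 = (7,5)_8 → 7⁴ + 5⁴ = 2401 + 625 = 3026
3026 = (5,7,2,2)_8 → 5⁴ + 7⁴ + 2⁴ + 2⁴ = 625 + 2401 + 16 + 16 = 3058
3058 = (5,7,6,2)_8 → 5⁴ + 7⁴ + 6⁴ + 2⁴ = 625 + 2401 + 1296 + 16 = 4338
4338 = (1,0,3,6,2)_8 → 1⁴ + 0⁴ + 3⁴ + 6⁴ + 2⁴ = 1 + 0 + 81 + 1296 + 16 = 1394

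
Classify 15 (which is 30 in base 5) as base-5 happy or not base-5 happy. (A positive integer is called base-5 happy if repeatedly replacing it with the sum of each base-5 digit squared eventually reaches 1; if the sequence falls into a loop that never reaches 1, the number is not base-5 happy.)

15 = (3,0)_5 → 3² + 0² = 9
9 = (1,4)_5 → 1² + 4² = 17
17 = (3,2)_5 → 3² + 2² = 13
13 = (2,3)_5 → 2² + 3² = 13  — 13 already seen; the sequence cycles without reaching 1.

not base-5 happy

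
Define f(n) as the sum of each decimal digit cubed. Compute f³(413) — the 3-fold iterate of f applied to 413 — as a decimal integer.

413 → 4³ + 1³ + 3³ = 64 + 1 + 27 = 92
92 → 9³ + 2³ = 729 + 8 = 737
737 → 7³ + 3³ + 7³ = 343 + 27 + 343 = 713

713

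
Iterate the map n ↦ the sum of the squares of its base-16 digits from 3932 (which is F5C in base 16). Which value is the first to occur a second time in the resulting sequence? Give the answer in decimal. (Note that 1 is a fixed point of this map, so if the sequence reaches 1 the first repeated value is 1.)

169

3932 = (15,5,12)_16 → 15² + 5² + 12² = 394
394 = (1,8,10)_16 → 1² + 8² + 10² = 165
165 = (10,5)_16 → 10² + 5² = 125
125 = (7,13)_16 → 7² + 13² = 218
218 = (13,10)_16 → 13² + 10² = 269
269 = (1,0,13)_16 → 1² + 0² + 13² = 170
170 = (10,10)_16 → 10² + 10² = 200
200 = (12,8)_16 → 12² + 8² = 208
208 = (13,0)_16 → 13² + 0² = 169
169 = (10,9)_16 → 10² + 9² = 181
181 = (11,5)_16 → 11² + 5² = 146
146 = (9,2)_16 → 9² + 2² = 85
85 = (5,5)_16 → 5² + 5² = 50
50 = (3,2)_16 → 3² + 2² = 13
13 = (13)_16 → 13² = 169  — 169 already appeared earlier.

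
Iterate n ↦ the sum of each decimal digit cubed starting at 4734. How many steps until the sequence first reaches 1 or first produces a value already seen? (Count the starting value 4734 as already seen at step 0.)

4734 → 498
498 → 1305
1305 → 153
153 → 153  — 153 repeats.
That took 4 steps.

4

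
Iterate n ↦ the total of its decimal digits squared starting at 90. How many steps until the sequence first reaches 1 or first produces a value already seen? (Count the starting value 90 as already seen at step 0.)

12

90 → 9² + 0² = 81 + 0 = 81
81 → 8² + 1² = 64 + 1 = 65
65 → 6² + 5² = 36 + 25 = 61
61 → 6² + 1² = 36 + 1 = 37
37 → 3² + 7² = 9 + 49 = 58
58 → 5² + 8² = 25 + 64 = 89
89 → 8² + 9² = 64 + 81 = 145
145 → 1² + 4² + 5² = 1 + 16 + 25 = 42
42 → 4² + 2² = 16 + 4 = 20
20 → 2² + 0² = 4 + 0 = 4
4 → 4² = 16
16 → 1² + 6² = 1 + 36 = 37  — 37 repeats.
That took 12 steps.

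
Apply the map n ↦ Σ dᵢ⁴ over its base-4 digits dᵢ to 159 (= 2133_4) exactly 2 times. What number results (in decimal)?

159 = (2,1,3,3)_4 → 2⁴ + 1⁴ + 3⁴ + 3⁴ = 16 + 1 + 81 + 81 = 179
179 = (2,3,0,3)_4 → 2⁴ + 3⁴ + 0⁴ + 3⁴ = 16 + 81 + 0 + 81 = 178

178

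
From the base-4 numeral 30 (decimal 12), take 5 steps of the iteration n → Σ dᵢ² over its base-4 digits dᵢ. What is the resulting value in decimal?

1

12 = (3,0)_4 → 3² + 0² = 9 + 0 = 9
9 = (2,1)_4 → 2² + 1² = 4 + 1 = 5
5 = (1,1)_4 → 1² + 1² = 1 + 1 = 2
2 = (2)_4 → 2² = 4
4 = (1,0)_4 → 1² + 0² = 1 + 0 = 1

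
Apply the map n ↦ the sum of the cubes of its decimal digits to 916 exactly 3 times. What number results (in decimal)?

730

916 → 9³ + 1³ + 6³ = 729 + 1 + 216 = 946
946 → 9³ + 4³ + 6³ = 729 + 64 + 216 = 1009
1009 → 1³ + 0³ + 0³ + 9³ = 1 + 0 + 0 + 729 = 730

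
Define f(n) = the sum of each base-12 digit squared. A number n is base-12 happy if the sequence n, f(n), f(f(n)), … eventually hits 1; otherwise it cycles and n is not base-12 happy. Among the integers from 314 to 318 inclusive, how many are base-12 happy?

1

314: 314 → 12 → 1  (reaches 1)
315: 315 → 17 → 26 → 8 → 64 → 41 → 34 → 104 → 128 → 164 → 66 → 61 → 26  (repeats 26)
316: 316 → 24 → 4 → 16 → 17 → 26 → 8 → 64 → 41 → 34 → 104 → 128 → 164 → 66 → 61 → 26  (repeats 26)
317: 317 → 33 → 85 → 50 → 20 → 65 → 50  (repeats 50)
318: 318 → 44 → 73 → 37 → 10 → 100 → 80 → 100  (repeats 100)
base-12 happy: 314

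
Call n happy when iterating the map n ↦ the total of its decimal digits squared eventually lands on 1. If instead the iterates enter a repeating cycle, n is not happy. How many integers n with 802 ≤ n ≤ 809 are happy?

2

802: 802 → 68 → 100 → 1  — happy
803: 803 → 73 → 58 → 89 → 145 → 42 → 20 → 4 → 16 → 37 → 58  — not happy
804: 804 → 80 → 64 → 52 → 29 → 85 → 89 → 145 → 42 → 20 → 4 → 16 → 37 → 58 → 89  — not happy
805: 805 → 89 → 145 → 42 → 20 → 4 → 16 → 37 → 58 → 89  — not happy
806: 806 → 100 → 1  — happy
807: 807 → 113 → 11 → 2 → 4 → 16 → 37 → 58 → 89 → 145 → 42 → 20 → 4  — not happy
808: 808 → 128 → 69 → 117 → 51 → 26 → 40 → 16 → 37 → 58 → 89 → 145 → 42 → 20 → 4 → 16  — not happy
809: 809 → 145 → 42 → 20 → 4 → 16 → 37 → 58 → 89 → 145  — not happy
happy: 802, 806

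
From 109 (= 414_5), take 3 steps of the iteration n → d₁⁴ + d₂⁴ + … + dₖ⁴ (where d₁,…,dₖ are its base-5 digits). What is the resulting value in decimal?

353

109 = (4,1,4)_5 → 4⁴ + 1⁴ + 4⁴ = 256 + 1 + 256 = 513
513 = (4,0,2,3)_5 → 4⁴ + 0⁴ + 2⁴ + 3⁴ = 256 + 0 + 16 + 81 = 353
353 = (2,4,0,3)_5 → 2⁴ + 4⁴ + 0⁴ + 3⁴ = 16 + 256 + 0 + 81 = 353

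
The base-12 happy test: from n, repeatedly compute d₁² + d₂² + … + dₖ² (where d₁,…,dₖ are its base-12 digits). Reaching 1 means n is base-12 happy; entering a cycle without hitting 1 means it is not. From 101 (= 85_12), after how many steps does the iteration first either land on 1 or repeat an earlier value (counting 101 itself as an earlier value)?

101 = (8,5)_12 → 89
89 = (7,5)_12 → 74
74 = (6,2)_12 → 40
40 = (3,4)_12 → 25
25 = (2,1)_12 → 5
5 = (5)_12 → 25  — 25 repeats.
That took 6 steps.

6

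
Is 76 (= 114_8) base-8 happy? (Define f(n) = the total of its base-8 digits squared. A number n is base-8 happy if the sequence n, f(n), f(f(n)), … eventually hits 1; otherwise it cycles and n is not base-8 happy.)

base-8 happy

76 = (1,1,4)_8 → 1² + 1² + 4² = 1 + 1 + 16 = 18
18 = (2,2)_8 → 2² + 2² = 4 + 4 = 8
8 = (1,0)_8 → 1² + 0² = 1 + 0 = 1  — reached 1.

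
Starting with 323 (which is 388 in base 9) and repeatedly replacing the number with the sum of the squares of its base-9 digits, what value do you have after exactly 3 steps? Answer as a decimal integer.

323 = (3,8,8)_9 → 3² + 8² + 8² = 9 + 64 + 64 = 137
137 = (1,6,2)_9 → 1² + 6² + 2² = 1 + 36 + 4 = 41
41 = (4,5)_9 → 4² + 5² = 16 + 25 = 41

41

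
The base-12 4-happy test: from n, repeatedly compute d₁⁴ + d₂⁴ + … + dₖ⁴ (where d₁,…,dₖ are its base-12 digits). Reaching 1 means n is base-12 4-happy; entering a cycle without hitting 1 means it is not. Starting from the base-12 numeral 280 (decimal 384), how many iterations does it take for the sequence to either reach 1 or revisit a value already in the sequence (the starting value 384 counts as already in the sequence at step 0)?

384 = (2,8,0)_12 → 2⁴ + 8⁴ + 0⁴ = 16 + 4096 + 0 = 4112
4112 = (2,4,6,8)_12 → 2⁴ + 4⁴ + 6⁴ + 8⁴ = 16 + 256 + 1296 + 4096 = 5664
5664 = (3,3,4,0)_12 → 3⁴ + 3⁴ + 4⁴ + 0⁴ = 81 + 81 + 256 + 0 = 418
418 = (2,10,10)_12 → 2⁴ + 10⁴ + 10⁴ = 16 + 10000 + 10000 = 20016
20016 = (11,7,0,0)_12 → 11⁴ + 7⁴ + 0⁴ + 0⁴ = 14641 + 2401 + 0 + 0 = 17042
17042 = (9,10,4,2)_12 → 9⁴ + 10⁴ + 4⁴ + 2⁴ = 6561 + 10000 + 256 + 16 = 16833
16833 = (9,8,10,9)_12 → 9⁴ + 8⁴ + 10⁴ + 9⁴ = 6561 + 4096 + 10000 + 6561 = 27218
27218 = (1,3,9,0,2)_12 → 1⁴ + 3⁴ + 9⁴ + 0⁴ + 2⁴ = 1 + 81 + 6561 + 0 + 16 = 6659
6659 = (3,10,2,11)_12 → 3⁴ + 10⁴ + 2⁴ + 11⁴ = 81 + 10000 + 16 + 14641 = 24738
24738 = (1,2,3,9,6)_12 → 1⁴ + 2⁴ + 3⁴ + 9⁴ + 6⁴ = 1 + 16 + 81 + 6561 + 1296 = 7955
7955 = (4,7,2,11)_12 → 4⁴ + 7⁴ + 2⁴ + 11⁴ = 256 + 2401 + 16 + 14641 = 17314
17314 = (10,0,2,10)_12 → 10⁴ + 0⁴ + 2⁴ + 10⁴ = 10000 + 0 + 16 + 10000 = 20016  — 20016 repeats.
That took 12 steps.

12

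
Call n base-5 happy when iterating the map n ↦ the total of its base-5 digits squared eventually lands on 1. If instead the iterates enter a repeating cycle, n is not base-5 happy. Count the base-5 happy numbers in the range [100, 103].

1

100: 100 → 16 → 10 → 4 → 16  — not base-5 happy
101: 101 → 17 → 13 → 13  — not base-5 happy
102: 102 → 20 → 16 → 10 → 4 → 16  — not base-5 happy
103: 103 → 25 → 1  — base-5 happy
base-5 happy: 103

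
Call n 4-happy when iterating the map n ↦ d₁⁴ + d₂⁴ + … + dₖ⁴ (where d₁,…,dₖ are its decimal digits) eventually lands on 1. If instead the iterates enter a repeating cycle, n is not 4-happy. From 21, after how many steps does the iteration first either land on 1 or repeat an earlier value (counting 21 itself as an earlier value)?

21 → 2⁴ + 1⁴ = 17
17 → 1⁴ + 7⁴ = 2402
2402 → 2⁴ + 4⁴ + 0⁴ + 2⁴ = 288
288 → 2⁴ + 8⁴ + 8⁴ = 8208
8208 → 8⁴ + 2⁴ + 0⁴ + 8⁴ = 8208  — 8208 repeats.
That took 5 steps.

5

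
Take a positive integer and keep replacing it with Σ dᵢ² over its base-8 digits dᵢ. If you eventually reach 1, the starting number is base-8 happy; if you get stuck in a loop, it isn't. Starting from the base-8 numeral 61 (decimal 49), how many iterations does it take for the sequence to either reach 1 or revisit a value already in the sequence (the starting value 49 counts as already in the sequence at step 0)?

5

49 = (6,1)_8 → 6² + 1² = 37
37 = (4,5)_8 → 4² + 5² = 41
41 = (5,1)_8 → 5² + 1² = 26
26 = (3,2)_8 → 3² + 2² = 13
13 = (1,5)_8 → 1² + 5² = 26  — 26 repeats.
That took 5 steps.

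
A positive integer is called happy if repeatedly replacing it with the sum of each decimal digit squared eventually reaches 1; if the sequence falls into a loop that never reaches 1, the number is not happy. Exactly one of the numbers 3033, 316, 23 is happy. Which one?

23

3033: 3033 → 27 → 53 → 34 → 25 → 29 → 85 → 89 → 145 → 42 → 20 → 4 → 16 → 37 → 58 → 89  — repeats 89 (not happy)
316: 316 → 46 → 52 → 29 → 85 → 89 → 145 → 42 → 20 → 4 → 16 → 37 → 58 → 89  — repeats 89 (not happy)
23: 23 → 13 → 10 → 1  — reaches 1 (happy)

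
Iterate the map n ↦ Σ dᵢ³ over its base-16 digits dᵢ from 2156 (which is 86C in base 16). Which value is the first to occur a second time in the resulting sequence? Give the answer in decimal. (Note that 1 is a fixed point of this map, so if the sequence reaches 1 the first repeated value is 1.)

2729

2156 = (8,6,12)_16 → 8³ + 6³ + 12³ = 512 + 216 + 1728 = 2456
2456 = (9,9,8)_16 → 9³ + 9³ + 8³ = 729 + 729 + 512 = 1970
1970 = (7,11,2)_16 → 7³ + 11³ + 2³ = 343 + 1331 + 8 = 1682
1682 = (6,9,2)_16 → 6³ + 9³ + 2³ = 216 + 729 + 8 = 953
953 = (3,11,9)_16 → 3³ + 11³ + 9³ = 27 + 1331 + 729 = 2087
2087 = (8,2,7)_16 → 8³ + 2³ + 7³ = 512 + 8 + 343 = 863
863 = (3,5,15)_16 → 3³ + 5³ + 15³ = 27 + 125 + 3375 = 3527
3527 = (13,12,7)_16 → 13³ + 12³ + 7³ = 2197 + 1728 + 343 = 4268
4268 = (1,0,10,12)_16 → 1³ + 0³ + 10³ + 12³ = 1 + 0 + 1000 + 1728 = 2729
2729 = (10,10,9)_16 → 10³ + 10³ + 9³ = 1000 + 1000 + 729 = 2729  — 2729 already appeared earlier.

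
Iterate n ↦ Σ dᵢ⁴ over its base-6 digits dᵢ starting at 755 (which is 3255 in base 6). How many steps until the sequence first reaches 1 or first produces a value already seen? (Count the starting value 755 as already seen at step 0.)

755 = (3,2,5,5)_6 → 3⁴ + 2⁴ + 5⁴ + 5⁴ = 1347
1347 = (1,0,1,2,3)_6 → 1⁴ + 0⁴ + 1⁴ + 2⁴ + 3⁴ = 99
99 = (2,4,3)_6 → 2⁴ + 4⁴ + 3⁴ = 353
353 = (1,3,4,5)_6 → 1⁴ + 3⁴ + 4⁴ + 5⁴ = 963
963 = (4,2,4,3)_6 → 4⁴ + 2⁴ + 4⁴ + 3⁴ = 609
609 = (2,4,5,3)_6 → 2⁴ + 4⁴ + 5⁴ + 3⁴ = 978
978 = (4,3,1,0)_6 → 4⁴ + 3⁴ + 1⁴ + 0⁴ = 338
338 = (1,3,2,2)_6 → 1⁴ + 3⁴ + 2⁴ + 2⁴ = 114
114 = (3,1,0)_6 → 3⁴ + 1⁴ + 0⁴ = 82
82 = (2,1,4)_6 → 2⁴ + 1⁴ + 4⁴ = 273
273 = (1,1,3,3)_6 → 1⁴ + 1⁴ + 3⁴ + 3⁴ = 164
164 = (4,3,2)_6 → 4⁴ + 3⁴ + 2⁴ = 353  — 353 repeats.
That took 12 steps.

12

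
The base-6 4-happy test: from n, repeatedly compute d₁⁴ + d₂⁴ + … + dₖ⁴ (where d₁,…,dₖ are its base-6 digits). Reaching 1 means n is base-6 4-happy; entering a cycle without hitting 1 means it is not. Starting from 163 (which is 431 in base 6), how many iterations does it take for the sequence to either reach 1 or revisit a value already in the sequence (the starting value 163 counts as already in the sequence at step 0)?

163 = (4,3,1)_6 → 338
338 = (1,3,2,2)_6 → 114
114 = (3,1,0)_6 → 82
82 = (2,1,4)_6 → 273
273 = (1,1,3,3)_6 → 164
164 = (4,3,2)_6 → 353
353 = (1,3,4,5)_6 → 963
963 = (4,2,4,3)_6 → 609
609 = (2,4,5,3)_6 → 978
978 = (4,3,1,0)_6 → 338  — 338 repeats.
That took 10 steps.

10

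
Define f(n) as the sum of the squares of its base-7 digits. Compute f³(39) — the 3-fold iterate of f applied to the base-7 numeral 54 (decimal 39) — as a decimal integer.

27

39 = (5,4)_7 → 41
41 = (5,6)_7 → 61
61 = (1,1,5)_7 → 27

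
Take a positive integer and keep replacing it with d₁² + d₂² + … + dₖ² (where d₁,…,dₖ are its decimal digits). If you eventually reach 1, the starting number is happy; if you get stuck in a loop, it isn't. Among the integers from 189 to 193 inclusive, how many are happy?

3

189: 189 → 146 → 53 → 34 → 25 → 29 → 85 → 89 → 145 → 42 → 20 → 4 → 16 → 37 → 58 → 89  (repeats 89)
190: 190 → 82 → 68 → 100 → 1  (reaches 1)
191: 191 → 83 → 73 → 58 → 89 → 145 → 42 → 20 → 4 → 16 → 37 → 58  (repeats 58)
192: 192 → 86 → 100 → 1  (reaches 1)
193: 193 → 91 → 82 → 68 → 100 → 1  (reaches 1)
happy: 190, 192, 193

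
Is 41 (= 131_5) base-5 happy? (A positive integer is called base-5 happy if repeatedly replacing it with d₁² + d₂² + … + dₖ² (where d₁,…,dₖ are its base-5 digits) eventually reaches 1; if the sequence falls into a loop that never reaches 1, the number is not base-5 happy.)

base-5 happy

41 = (1,3,1)_5 → 1² + 3² + 1² = 11
11 = (2,1)_5 → 2² + 1² = 5
5 = (1,0)_5 → 1² + 0² = 1  — reached 1.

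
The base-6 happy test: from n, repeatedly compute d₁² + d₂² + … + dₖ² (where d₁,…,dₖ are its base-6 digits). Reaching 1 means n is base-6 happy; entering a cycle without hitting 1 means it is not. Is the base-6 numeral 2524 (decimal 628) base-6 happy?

628 = (2,5,2,4)_6 → 2² + 5² + 2² + 4² = 4 + 25 + 4 + 16 = 49
49 = (1,2,1)_6 → 1² + 2² + 1² = 1 + 4 + 1 = 6
6 = (1,0)_6 → 1² + 0² = 1 + 0 = 1  — reached 1.

base-6 happy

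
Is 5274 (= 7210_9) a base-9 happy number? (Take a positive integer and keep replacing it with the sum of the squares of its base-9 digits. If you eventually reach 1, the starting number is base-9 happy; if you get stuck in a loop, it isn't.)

5274 = (7,2,1,0)_9 → 7² + 2² + 1² + 0² = 49 + 4 + 1 + 0 = 54
54 = (6,0)_9 → 6² + 0² = 36 + 0 = 36
36 = (4,0)_9 → 4² + 0² = 16 + 0 = 16
16 = (1,7)_9 → 1² + 7² = 1 + 49 = 50
50 = (5,5)_9 → 5² + 5² = 25 + 25 = 50  — 50 already seen; the sequence cycles without reaching 1.

not base-9 happy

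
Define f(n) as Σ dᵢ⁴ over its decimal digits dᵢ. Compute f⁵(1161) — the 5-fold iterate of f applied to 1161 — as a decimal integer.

4514

1161 → 1⁴ + 1⁴ + 6⁴ + 1⁴ = 1299
1299 → 1⁴ + 2⁴ + 9⁴ + 9⁴ = 13139
13139 → 1⁴ + 3⁴ + 1⁴ + 3⁴ + 9⁴ = 6725
6725 → 6⁴ + 7⁴ + 2⁴ + 5⁴ = 4338
4338 → 4⁴ + 3⁴ + 3⁴ + 8⁴ = 4514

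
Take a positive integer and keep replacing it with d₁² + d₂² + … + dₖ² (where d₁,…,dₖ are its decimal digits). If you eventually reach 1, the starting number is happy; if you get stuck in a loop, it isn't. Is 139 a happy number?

139 → 1² + 3² + 9² = 1 + 9 + 81 = 91
91 → 9² + 1² = 81 + 1 = 82
82 → 8² + 2² = 64 + 4 = 68
68 → 6² + 8² = 36 + 64 = 100
100 → 1² + 0² + 0² = 1 + 0 + 0 = 1  — reached 1.

happy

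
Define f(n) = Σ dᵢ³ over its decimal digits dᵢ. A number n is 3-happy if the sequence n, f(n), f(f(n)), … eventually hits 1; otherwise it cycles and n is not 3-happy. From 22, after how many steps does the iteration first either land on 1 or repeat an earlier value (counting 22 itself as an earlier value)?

5

22 → 2³ + 2³ = 16
16 → 1³ + 6³ = 217
217 → 2³ + 1³ + 7³ = 352
352 → 3³ + 5³ + 2³ = 160
160 → 1³ + 6³ + 0³ = 217  — 217 repeats.
That took 5 steps.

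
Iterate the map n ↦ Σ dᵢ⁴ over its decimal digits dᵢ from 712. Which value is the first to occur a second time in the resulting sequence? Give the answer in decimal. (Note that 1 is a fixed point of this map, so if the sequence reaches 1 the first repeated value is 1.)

712 → 7⁴ + 1⁴ + 2⁴ = 2418
2418 → 2⁴ + 4⁴ + 1⁴ + 8⁴ = 4369
4369 → 4⁴ + 3⁴ + 6⁴ + 9⁴ = 8194
8194 → 8⁴ + 1⁴ + 9⁴ + 4⁴ = 10914
10914 → 1⁴ + 0⁴ + 9⁴ + 1⁴ + 4⁴ = 6819
6819 → 6⁴ + 8⁴ + 1⁴ + 9⁴ = 11954
11954 → 1⁴ + 1⁴ + 9⁴ + 5⁴ + 4⁴ = 7444
7444 → 7⁴ + 4⁴ + 4⁴ + 4⁴ = 3169
3169 → 3⁴ + 1⁴ + 6⁴ + 9⁴ = 7939
7939 → 7⁴ + 9⁴ + 3⁴ + 9⁴ = 15604
15604 → 1⁴ + 5⁴ + 6⁴ + 0⁴ + 4⁴ = 2178
2178 → 2⁴ + 1⁴ + 7⁴ + 8⁴ = 6514
6514 → 6⁴ + 5⁴ + 1⁴ + 4⁴ = 2178  — 2178 already appeared earlier.

2178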